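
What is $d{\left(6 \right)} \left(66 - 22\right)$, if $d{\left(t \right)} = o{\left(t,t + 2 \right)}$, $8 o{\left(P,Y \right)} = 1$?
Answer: $\frac{11}{2} \approx 5.5$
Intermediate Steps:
$o{\left(P,Y \right)} = \frac{1}{8}$ ($o{\left(P,Y \right)} = \frac{1}{8} \cdot 1 = \frac{1}{8}$)
$d{\left(t \right)} = \frac{1}{8}$
$d{\left(6 \right)} \left(66 - 22\right) = \frac{66 - 22}{8} = \frac{1}{8} \cdot 44 = \frac{11}{2}$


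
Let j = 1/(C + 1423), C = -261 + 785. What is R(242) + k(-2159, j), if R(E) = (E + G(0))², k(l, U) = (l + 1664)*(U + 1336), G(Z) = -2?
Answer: -35619495/59 ≈ -6.0372e+5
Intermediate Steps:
C = 524
j = 1/1947 (j = 1/(524 + 1423) = 1/1947 ≈ 0.00051361)
k(l, U) = (1336 + U)*(1664 + l) (k(l, U) = (1664 + l)*(1336 + U) = (1336 + U)*(1664 + l))
R(E) = (-2 + E)² (R(E) = (E - 2)² = (-2 + E)²)
R(242) + k(-2159, j) = (-2 + 242)² + (2223104 + 1336*(-2159) + 1664*(1/1947) + (1/1947)*(-2159)) = 240² + (2223104 - 2884424 + 1664/1947 - 2159/1947) = 57600 - 39017895/59 = -35619495/59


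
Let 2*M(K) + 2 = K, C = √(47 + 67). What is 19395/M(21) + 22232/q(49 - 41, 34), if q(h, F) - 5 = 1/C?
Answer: 50183610/7733 - 3176*√114/407 ≈ 6406.2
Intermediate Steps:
C = √114 ≈ 10.677
M(K) = -1 + K/2
q(h, F) = 5 + √114/114 (q(h, F) = 5 + 1/(√114) = 5 + √114/114)
19395/M(21) + 22232/q(49 - 41, 34) = 19395/(-1 + (½)*21) + 22232/(5 + √114/114) = 19395/(-1 + 21/2) + 22232/(5 + √114/114) = 19395/(19/2) + 22232/(5 + √114/114) = 19395*(2/19) + 22232/(5 + √114/114) = 38790/19 + 22232/(5 + √114/114)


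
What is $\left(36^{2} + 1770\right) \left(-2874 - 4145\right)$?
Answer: $-21520254$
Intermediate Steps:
$\left(36^{2} + 1770\right) \left(-2874 - 4145\right) = \left(1296 + 1770\right) \left(-7019\right) = 3066 \left(-7019\right) = -21520254$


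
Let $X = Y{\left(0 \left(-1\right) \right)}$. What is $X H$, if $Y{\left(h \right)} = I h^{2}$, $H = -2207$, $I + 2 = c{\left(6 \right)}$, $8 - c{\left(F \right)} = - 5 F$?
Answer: $0$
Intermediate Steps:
$c{\left(F \right)} = 8 + 5 F$ ($c{\left(F \right)} = 8 - - 5 F = 8 + 5 F$)
$I = 36$ ($I = -2 + \left(8 + 5 \cdot 6\right) = -2 + \left(8 + 30\right) = -2 + 38 = 36$)
$Y{\left(h \right)} = 36 h^{2}$
$X = 0$ ($X = 36 \left(0 \left(-1\right)\right)^{2} = 36 \cdot 0^{2} = 36 \cdot 0 = 0$)
$X H = 0 \left(-2207\right) = 0$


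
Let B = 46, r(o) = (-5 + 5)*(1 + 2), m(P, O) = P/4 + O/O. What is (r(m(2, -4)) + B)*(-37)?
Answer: -1702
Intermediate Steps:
m(P, O) = 1 + P/4 (m(P, O) = P*(¼) + 1 = P/4 + 1 = 1 + P/4)
r(o) = 0 (r(o) = 0*3 = 0)
(r(m(2, -4)) + B)*(-37) = (0 + 46)*(-37) = 46*(-37) = -1702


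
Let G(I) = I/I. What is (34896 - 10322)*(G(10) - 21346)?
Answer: -524532030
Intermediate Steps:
G(I) = 1
(34896 - 10322)*(G(10) - 21346) = (34896 - 10322)*(1 - 21346) = 24574*(-21345) = -524532030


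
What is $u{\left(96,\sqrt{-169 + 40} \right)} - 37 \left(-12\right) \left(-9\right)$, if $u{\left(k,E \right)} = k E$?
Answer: $-3996 + 96 i \sqrt{129} \approx -3996.0 + 1090.3 i$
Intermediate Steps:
$u{\left(k,E \right)} = E k$
$u{\left(96,\sqrt{-169 + 40} \right)} - 37 \left(-12\right) \left(-9\right) = \sqrt{-169 + 40} \cdot 96 - 37 \left(-12\right) \left(-9\right) = \sqrt{-129} \cdot 96 - \left(-444\right) \left(-9\right) = i \sqrt{129} \cdot 96 - 3996 = 96 i \sqrt{129} - 3996 = -3996 + 96 i \sqrt{129}$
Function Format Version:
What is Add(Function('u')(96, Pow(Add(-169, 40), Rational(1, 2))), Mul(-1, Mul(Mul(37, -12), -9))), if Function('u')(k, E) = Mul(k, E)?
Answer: Add(-3996, Mul(96, I, Pow(129, Rational(1, 2)))) ≈ Add(-3996.0, Mul(1090.3, I))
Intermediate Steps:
Function('u')(k, E) = Mul(E, k)
Add(Function('u')(96, Pow(Add(-169, 40), Rational(1, 2))), Mul(-1, Mul(Mul(37, -12), -9))) = Add(Mul(Pow(Add(-169, 40), Rational(1, 2)), 96), Mul(-1, Mul(Mul(37, -12), -9))) = Add(Mul(Pow(-129, Rational(1, 2)), 96), Mul(-1, Mul(-444, -9))) = Add(Mul(Mul(I, Pow(129, Rational(1, 2))), 96), Mul(-1, 3996)) = Add(Mul(96, I, Pow(129, Rational(1, 2))), -3996) = Add(-3996, Mul(96, I, Pow(129, Rational(1, 2))))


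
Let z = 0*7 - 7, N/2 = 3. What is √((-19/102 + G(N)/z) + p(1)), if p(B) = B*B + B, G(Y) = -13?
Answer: √1871394/714 ≈ 1.9160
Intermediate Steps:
N = 6 (N = 2*3 = 6)
z = -7 (z = 0 - 7 = -7)
p(B) = B + B² (p(B) = B² + B = B + B²)
√((-19/102 + G(N)/z) + p(1)) = √((-19/102 - 13/(-7)) + 1*(1 + 1)) = √((-19*1/102 - 13*(-⅐)) + 1*2) = √((-19/102 + 13/7) + 2) = √(1193/714 + 2) = √(2621/714) = √1871394/714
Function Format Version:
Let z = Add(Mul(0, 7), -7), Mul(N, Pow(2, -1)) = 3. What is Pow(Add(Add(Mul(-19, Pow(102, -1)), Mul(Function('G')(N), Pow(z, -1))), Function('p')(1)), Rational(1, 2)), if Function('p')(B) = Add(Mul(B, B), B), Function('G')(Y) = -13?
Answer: Mul(Rational(1, 714), Pow(1871394, Rational(1, 2))) ≈ 1.9160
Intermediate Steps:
N = 6 (N = Mul(2, 3) = 6)
z = -7 (z = Add(0, -7) = -7)
Function('p')(B) = Add(B, Pow(B, 2)) (Function('p')(B) = Add(Pow(B, 2), B) = Add(B, Pow(B, 2)))
Pow(Add(Add(Mul(-19, Pow(102, -1)), Mul(Function('G')(N), Pow(z, -1))), Function('p')(1)), Rational(1, 2)) = Pow(Add(Add(Mul(-19, Pow(102, -1)), Mul(-13, Pow(-7, -1))), Mul(1, Add(1, 1))), Rational(1, 2)) = Pow(Add(Add(Mul(-19, Rational(1, 102)), Mul(-13, Rational(-1, 7))), Mul(1, 2)), Rational(1, 2)) = Pow(Add(Add(Rational(-19, 102), Rational(13, 7)), 2), Rational(1, 2)) = Pow(Add(Rational(1193, 714), 2), Rational(1, 2)) = Pow(Rational(2621, 714), Rational(1, 2)) = Mul(Rational(1, 714), Pow(1871394, Rational(1, 2)))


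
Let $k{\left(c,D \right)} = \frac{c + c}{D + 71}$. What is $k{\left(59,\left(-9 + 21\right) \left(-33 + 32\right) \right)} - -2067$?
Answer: $2069$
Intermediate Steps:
$k{\left(c,D \right)} = \frac{2 c}{71 + D}$
$k{\left(59,\left(-9 + 21\right) \left(-33 + 32\right) \right)} - -2067 = 2 \cdot 59 \frac{1}{71 + \left(-9 + 21\right) \left(-33 + 32\right)} - -2067 = 2 \cdot 59 \frac{1}{71 + 12 \left(-1\right)} + 2067 = 2 \cdot 59 \frac{1}{71 - 12} + 2067 = 2 \cdot 59 \cdot \frac{1}{59} + 2067 = 2 + 2067 = 2069$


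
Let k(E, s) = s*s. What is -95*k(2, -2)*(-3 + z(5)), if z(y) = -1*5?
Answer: 3040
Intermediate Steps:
z(y) = -5
k(E, s) = s²
-95*k(2, -2)*(-3 + z(5)) = -95*(-2)²*(-3 - 5) = -380*(-8) = -95*(-32) = 3040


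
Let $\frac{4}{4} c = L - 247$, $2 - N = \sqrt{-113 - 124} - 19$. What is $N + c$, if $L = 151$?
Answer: $-75 - i \sqrt{237} \approx -75.0 - 15.395 i$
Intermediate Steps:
$N = 21 - i \sqrt{237}$ ($N = 2 - \left(\sqrt{-113 - 124} - 19\right) = 2 - \left(\sqrt{-237} - 19\right) = 2 - \left(i \sqrt{237} - 19\right) = 2 - \left(-19 + i \sqrt{237}\right) = 2 + \left(19 - i \sqrt{237}\right) = 21 - i \sqrt{237} \approx 21.0 - 15.395 i$)
$c = -96$ ($c = 151 - 247 = -96$)
$N + c = \left(21 - i \sqrt{237}\right) - 96 = -75 - i \sqrt{237}$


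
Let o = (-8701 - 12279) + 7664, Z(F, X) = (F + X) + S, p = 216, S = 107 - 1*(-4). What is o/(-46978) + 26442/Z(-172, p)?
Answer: 622128128/3640795 ≈ 170.88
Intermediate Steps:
S = 111 (S = 107 + 4 = 111)
Z(F, X) = 111 + F + X (Z(F, X) = (F + X) + 111 = 111 + F + X)
o = -13316 (o = -20980 + 7664 = -13316)
o/(-46978) + 26442/Z(-172, p) = -13316/(-46978) + 26442/(111 - 172 + 216) = -13316*(-1/46978) + 26442/155 = 6658/23489 + 26442*(1/155) = 6658/23489 + 26442/155 = 622128128/3640795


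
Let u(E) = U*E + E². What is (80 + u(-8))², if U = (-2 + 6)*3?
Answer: 2304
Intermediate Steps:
U = 12 (U = 4*3 = 12)
u(E) = E² + 12*E (u(E) = 12*E + E² = E² + 12*E)
(80 + u(-8))² = (80 - 8*(12 - 8))² = (80 - 8*4)² = (80 - 32)² = 48² = 2304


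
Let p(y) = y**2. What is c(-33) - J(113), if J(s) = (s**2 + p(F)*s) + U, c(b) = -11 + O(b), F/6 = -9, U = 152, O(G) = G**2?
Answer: -341351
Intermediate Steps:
F = -54 (F = 6*(-9) = -54)
c(b) = -11 + b**2
J(s) = 152 + s**2 + 2916*s (J(s) = (s**2 + (-54)**2*s) + 152 = (s**2 + 2916*s) + 152 = 152 + s**2 + 2916*s)
c(-33) - J(113) = (-11 + (-33)**2) - (152 + 113**2 + 2916*113) = (-11 + 1089) - (152 + 12769 + 329508) = 1078 - 1*342429 = 1078 - 342429 = -341351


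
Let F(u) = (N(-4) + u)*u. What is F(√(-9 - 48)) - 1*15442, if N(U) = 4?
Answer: -15499 + 4*I*√57 ≈ -15499.0 + 30.199*I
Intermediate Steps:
F(u) = u*(4 + u) (F(u) = (4 + u)*u = u*(4 + u))
F(√(-9 - 48)) - 1*15442 = √(-9 - 48)*(4 + √(-9 - 48)) - 1*15442 = √(-57)*(4 + √(-57)) - 15442 = (I*√57)*(4 + I*√57) - 15442 = I*√57*(4 + I*√57) - 15442 = -15442 + I*√57*(4 + I*√57)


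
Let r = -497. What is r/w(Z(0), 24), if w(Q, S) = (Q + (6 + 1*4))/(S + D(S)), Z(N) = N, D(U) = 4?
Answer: -6958/5 ≈ -1391.6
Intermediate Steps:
w(Q, S) = (10 + Q)/(4 + S) (w(Q, S) = (Q + (6 + 1*4))/(S + 4) = (Q + (6 + 4))/(4 + S) = (Q + 10)/(4 + S) = (10 + Q)/(4 + S))
r/w(Z(0), 24) = -497*(4 + 24)/(10 + 0) = -497/(10/28) = -497/((1/28)*10) = -497/5/14 = -497*14/5 = -6958/5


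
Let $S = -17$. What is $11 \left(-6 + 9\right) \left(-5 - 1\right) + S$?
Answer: $-215$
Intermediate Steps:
$11 \left(-6 + 9\right) \left(-5 - 1\right) + S = 11 \left(-6 + 9\right) \left(-5 - 1\right) - 17 = 11 \cdot 3 \left(-5 - 1\right) - 17 = 11 \cdot 3 \left(-6\right) - 17 = 11 \left(-18\right) - 17 = -198 - 17 = -215$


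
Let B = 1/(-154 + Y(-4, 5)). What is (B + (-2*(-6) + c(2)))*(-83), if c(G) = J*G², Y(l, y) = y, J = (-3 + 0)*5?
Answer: 593699/149 ≈ 3984.6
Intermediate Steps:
J = -15 (J = -3*5 = -15)
c(G) = -15*G²
B = -1/149 (B = 1/(-154 + 5) = 1/(-149) = -1/149 ≈ -0.0067114)
(B + (-2*(-6) + c(2)))*(-83) = (-1/149 + (-2*(-6) - 15*2²))*(-83) = (-1/149 + (12 - 15*4))*(-83) = (-1/149 + (12 - 60))*(-83) = (-1/149 - 48)*(-83) = -7153/149*(-83) = 593699/149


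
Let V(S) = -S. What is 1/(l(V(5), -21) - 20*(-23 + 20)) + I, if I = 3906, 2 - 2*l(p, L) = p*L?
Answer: 66404/17 ≈ 3906.1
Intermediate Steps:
l(p, L) = 1 - L*p/2 (l(p, L) = 1 - p*L/2 = 1 - L*p/2)
1/(l(V(5), -21) - 20*(-23 + 20)) + I = 1/((1 - ½*(-21)*(-1*5)) - 20*(-23 + 20)) + 3906 = 1/((1 - ½*(-21)*(-5)) - 20*(-3)) + 3906 = 1/((1 - 105/2) + 60) + 3906 = 1/(-103/2 + 60) + 3906 = 1/(17/2) + 3906 = 2/17 + 3906 = 66404/17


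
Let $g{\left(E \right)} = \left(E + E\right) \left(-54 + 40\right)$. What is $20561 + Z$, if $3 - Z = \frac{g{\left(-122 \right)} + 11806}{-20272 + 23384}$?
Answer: $\frac{31989973}{1556} \approx 20559.0$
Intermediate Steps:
$g{\left(E \right)} = - 28 E$ ($g{\left(E \right)} = 2 E \left(-14\right) = - 28 E$)
$Z = - \frac{2943}{1556}$ ($Z = 3 - \frac{\left(-28\right) \left(-122\right) + 11806}{-20272 + 23384} = 3 - \frac{3416 + 11806}{3112} = 3 - 15222 \cdot \frac{1}{3112} = 3 - \frac{7611}{1556} = - \frac{2943}{1556} \approx -1.8914$)
$20561 + Z = 20561 - \frac{2943}{1556} = \frac{31989973}{1556}$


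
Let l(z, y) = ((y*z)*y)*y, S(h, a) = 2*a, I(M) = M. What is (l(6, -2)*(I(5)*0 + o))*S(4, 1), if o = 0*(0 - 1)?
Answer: 0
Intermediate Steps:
o = 0 (o = 0*(-1) = 0)
l(z, y) = z*y³ (l(z, y) = (z*y²)*y = z*y³)
(l(6, -2)*(I(5)*0 + o))*S(4, 1) = ((6*(-2)³)*(5*0 + 0))*(2*1) = ((6*(-8))*(0 + 0))*2 = -48*0*2 = 0*2 = 0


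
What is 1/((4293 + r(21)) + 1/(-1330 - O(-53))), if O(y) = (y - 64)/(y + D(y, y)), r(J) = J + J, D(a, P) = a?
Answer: 141097/611655389 ≈ 0.00023068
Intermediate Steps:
r(J) = 2*J
O(y) = (-64 + y)/(2*y) (O(y) = (y - 64)/(y + y) = (-64 + y)/((2*y)) = (-64 + y)*(1/(2*y)) = (-64 + y)/(2*y))
1/((4293 + r(21)) + 1/(-1330 - O(-53))) = 1/((4293 + 2*21) + 1/(-1330 - (-64 - 53)/(2*(-53)))) = 1/((4293 + 42) + 1/(-1330 - (-1)*(-117)/(2*53))) = 1/(4335 + 1/(-1330 - 1*117/106)) = 1/(4335 + 1/(-1330 - 117/106)) = 1/(4335 + 1/(-141097/106)) = 1/(4335 - 106/141097) = 1/(611655389/141097) = 141097/611655389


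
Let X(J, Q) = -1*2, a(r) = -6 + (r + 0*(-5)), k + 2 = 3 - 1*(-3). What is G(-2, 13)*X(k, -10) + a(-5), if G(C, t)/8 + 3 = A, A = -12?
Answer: 229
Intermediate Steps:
G(C, t) = -120 (G(C, t) = -24 + 8*(-12) = -24 - 96 = -120)
k = 4 (k = -2 + (3 - 1*(-3)) = -2 + (3 + 3) = -2 + 6 = 4)
a(r) = -6 + r (a(r) = -6 + (r + 0) = -6 + r)
X(J, Q) = -2
G(-2, 13)*X(k, -10) + a(-5) = -120*(-2) + (-6 - 5) = 240 - 11 = 229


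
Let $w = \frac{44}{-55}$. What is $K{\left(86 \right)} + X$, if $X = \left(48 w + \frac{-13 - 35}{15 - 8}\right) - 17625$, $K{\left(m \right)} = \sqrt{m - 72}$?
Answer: $- \frac{618459}{35} + \sqrt{14} \approx -17667.0$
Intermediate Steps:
$w = - \frac{4}{5}$ ($w = 44 \left(- \frac{1}{55}\right) = - \frac{4}{5} \approx -0.8$)
$K{\left(m \right)} = \sqrt{-72 + m}$
$X = - \frac{618459}{35}$ ($X = \left(48 \left(- \frac{4}{5}\right) + \frac{-13 - 35}{15 - 8}\right) - 17625 = \left(- \frac{192}{5} - \frac{48}{7}\right) - 17625 = - \frac{1584}{35} - 17625 = - \frac{618459}{35} \approx -17670.0$)
$K{\left(86 \right)} + X = \sqrt{-72 + 86} - \frac{618459}{35} = \sqrt{14} - \frac{618459}{35} = - \frac{618459}{35} + \sqrt{14}$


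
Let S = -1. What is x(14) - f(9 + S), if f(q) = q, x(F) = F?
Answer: 6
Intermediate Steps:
x(14) - f(9 + S) = 14 - (9 - 1) = 14 - 1*8 = 14 - 8 = 6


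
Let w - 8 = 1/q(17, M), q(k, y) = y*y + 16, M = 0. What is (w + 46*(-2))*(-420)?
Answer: 141015/4 ≈ 35254.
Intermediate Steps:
q(k, y) = 16 + y**2 (q(k, y) = y**2 + 16 = 16 + y**2)
w = 129/16 (w = 8 + 1/(16 + 0**2) = 8 + 1/(16 + 0) = 8 + 1/16 = 129/16 ≈ 8.0625)
(w + 46*(-2))*(-420) = (129/16 + 46*(-2))*(-420) = (129/16 - 92)*(-420) = -1343/16*(-420) = 141015/4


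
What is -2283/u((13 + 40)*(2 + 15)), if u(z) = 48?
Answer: -761/16 ≈ -47.563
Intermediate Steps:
-2283/u((13 + 40)*(2 + 15)) = -2283/48 = -2283*1/48 = -761/16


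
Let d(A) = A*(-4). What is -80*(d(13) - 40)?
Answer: 7360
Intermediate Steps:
d(A) = -4*A
-80*(d(13) - 40) = -80*(-4*13 - 40) = -80*(-52 - 40) = -80*(-92) = 7360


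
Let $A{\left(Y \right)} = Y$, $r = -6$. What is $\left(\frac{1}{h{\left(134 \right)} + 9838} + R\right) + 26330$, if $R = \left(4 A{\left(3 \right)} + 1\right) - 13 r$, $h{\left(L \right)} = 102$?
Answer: $\frac{262624741}{9940} \approx 26421.0$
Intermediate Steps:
$R = 91$ ($R = \left(4 \cdot 3 + 1\right) - -78 = \left(12 + 1\right) + 78 = 13 + 78 = 91$)
$\left(\frac{1}{h{\left(134 \right)} + 9838} + R\right) + 26330 = \left(\frac{1}{102 + 9838} + 91\right) + 26330 = \left(\frac{1}{9940} + 91\right) + 26330 = \frac{904541}{9940} + 26330 = \frac{262624741}{9940}$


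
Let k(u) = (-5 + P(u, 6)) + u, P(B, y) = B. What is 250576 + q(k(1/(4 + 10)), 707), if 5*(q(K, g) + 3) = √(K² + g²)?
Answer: 250573 + √24493757/35 ≈ 2.5071e+5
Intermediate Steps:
k(u) = -5 + 2*u (k(u) = (-5 + u) + u = -5 + 2*u)
q(K, g) = -3 + √(K² + g²)/5
250576 + q(k(1/(4 + 10)), 707) = 250576 + (-3 + √((-5 + 2/(4 + 10))² + 707²)/5) = 250576 + (-3 + √((-5 + 2/14)² + 499849)/5) = 250576 + (-3 + √((-5 + 2*(1/14))² + 499849)/5) = 250576 + (-3 + √((-5 + ⅐)² + 499849)/5) = 250576 + (-3 + √((-34/7)² + 499849)/5) = 250576 + (-3 + √(1156/49 + 499849)/5) = 250576 + (-3 + √(24493757/49)/5) = 250576 + (-3 + (√24493757/7)/5) = 250576 + (-3 + √24493757/35) = 250573 + √24493757/35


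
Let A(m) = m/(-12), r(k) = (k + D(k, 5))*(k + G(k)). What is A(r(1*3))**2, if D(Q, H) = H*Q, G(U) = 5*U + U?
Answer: 3969/4 ≈ 992.25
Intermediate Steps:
G(U) = 6*U
r(k) = 42*k**2 (r(k) = (k + 5*k)*(k + 6*k) = (6*k)*(7*k) = 42*k**2)
A(m) = -m/12 (A(m) = m*(-1/12) = -m/12)
A(r(1*3))**2 = (-7*(1*3)**2/2)**2 = (-7*3**2/2)**2 = (-7*9/2)**2 = (-1/12*378)**2 = (-63/2)**2 = 3969/4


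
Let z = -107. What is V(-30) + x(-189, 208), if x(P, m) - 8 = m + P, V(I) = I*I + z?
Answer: 820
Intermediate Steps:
V(I) = -107 + I² (V(I) = I*I - 107 = I² - 107 = -107 + I²)
x(P, m) = 8 + P + m (x(P, m) = 8 + (m + P) = 8 + (P + m) = 8 + P + m)
V(-30) + x(-189, 208) = (-107 + (-30)²) + (8 - 189 + 208) = (-107 + 900) + 27 = 793 + 27 = 820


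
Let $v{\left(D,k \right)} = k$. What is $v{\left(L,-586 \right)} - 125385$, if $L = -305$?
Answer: $-125971$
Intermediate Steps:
$v{\left(L,-586 \right)} - 125385 = -586 - 125385 = -125971$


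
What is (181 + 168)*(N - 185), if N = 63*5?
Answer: 45370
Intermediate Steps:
N = 315
(181 + 168)*(N - 185) = (181 + 168)*(315 - 185) = 349*130 = 45370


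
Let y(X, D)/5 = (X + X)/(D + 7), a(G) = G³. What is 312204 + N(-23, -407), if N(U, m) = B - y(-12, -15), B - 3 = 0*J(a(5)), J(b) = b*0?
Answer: 312192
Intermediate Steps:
y(X, D) = 10*X/(7 + D) (y(X, D) = 5*((X + X)/(D + 7)) = 5*((2*X)/(7 + D)) = 5*(2*X/(7 + D)) = 10*X/(7 + D))
J(b) = 0
B = 3 (B = 3 + 0*0 = 3 + 0 = 3)
N(U, m) = -12 (N(U, m) = 3 - 10*(-12)/(7 - 15) = 3 - 10*(-12)/(-8) = 3 - 10*(-12)*(-1)/8 = 3 - 1*15 = 3 - 15 = -12)
312204 + N(-23, -407) = 312204 - 12 = 312192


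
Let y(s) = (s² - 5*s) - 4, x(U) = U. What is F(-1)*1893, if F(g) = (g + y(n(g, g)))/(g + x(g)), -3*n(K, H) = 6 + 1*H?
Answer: -34705/6 ≈ -5784.2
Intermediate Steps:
n(K, H) = -2 - H/3 (n(K, H) = -(6 + 1*H)/3 = -(6 + H)/3 = -2 - H/3)
y(s) = -4 + s² - 5*s
F(g) = (6 + (-2 - g/3)² + 8*g/3)/(2*g) (F(g) = (g + (-4 + (-2 - g/3)² - 5*(-2 - g/3)))/(g + g) = (g + (-4 + (-2 - g/3)² + (10 + 5*g/3)))/((2*g)) = (g + (6 + (-2 - g/3)² + 5*g/3))*(1/(2*g)) = (6 + (-2 - g/3)² + 8*g/3)*(1/(2*g)) = (6 + (-2 - g/3)² + 8*g/3)/(2*g))
F(-1)*1893 = (2 + 5/(-1) + (1/18)*(-1))*1893 = (2 + 5*(-1) - 1/18)*1893 = (2 - 5 - 1/18)*1893 = -55/18*1893 = -34705/6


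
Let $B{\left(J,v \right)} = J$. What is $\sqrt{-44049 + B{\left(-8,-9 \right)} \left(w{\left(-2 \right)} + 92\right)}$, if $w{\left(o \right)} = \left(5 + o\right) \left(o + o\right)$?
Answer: $i \sqrt{44689} \approx 211.4 i$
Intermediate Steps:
$w{\left(o \right)} = 2 o \left(5 + o\right)$ ($w{\left(o \right)} = \left(5 + o\right) 2 o = 2 o \left(5 + o\right)$)
$\sqrt{-44049 + B{\left(-8,-9 \right)} \left(w{\left(-2 \right)} + 92\right)} = \sqrt{-44049 - 8 \left(2 \left(-2\right) \left(5 - 2\right) + 92\right)} = \sqrt{-44049 - 8 \left(2 \left(-2\right) 3 + 92\right)} = \sqrt{-44049 - 8 \left(-12 + 92\right)} = \sqrt{-44049 - 640} = \sqrt{-44689} = i \sqrt{44689}$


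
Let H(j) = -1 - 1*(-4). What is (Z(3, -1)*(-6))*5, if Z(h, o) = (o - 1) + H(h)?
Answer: -30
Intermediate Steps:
H(j) = 3 (H(j) = -1 + 4 = 3)
Z(h, o) = 2 + o (Z(h, o) = (o - 1) + 3 = (-1 + o) + 3 = 2 + o)
(Z(3, -1)*(-6))*5 = ((2 - 1)*(-6))*5 = (1*(-6))*5 = -6*5 = -30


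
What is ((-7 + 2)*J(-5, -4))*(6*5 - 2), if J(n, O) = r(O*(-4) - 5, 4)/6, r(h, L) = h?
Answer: -770/3 ≈ -256.67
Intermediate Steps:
J(n, O) = -⅚ - 2*O/3 (J(n, O) = (O*(-4) - 5)/6 = (-4*O - 5)*(⅙) = (-5 - 4*O)*(⅙) = -⅚ - 2*O/3)
((-7 + 2)*J(-5, -4))*(6*5 - 2) = ((-7 + 2)*(-⅚ - ⅔*(-4)))*(6*5 - 2) = (-5*(-⅚ + 8/3))*(30 - 2) = -5*11/6*28 = -55/6*28 = -770/3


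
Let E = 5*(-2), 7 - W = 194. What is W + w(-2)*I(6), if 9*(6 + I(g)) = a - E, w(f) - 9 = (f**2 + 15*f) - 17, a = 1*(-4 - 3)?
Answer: 17/3 ≈ 5.6667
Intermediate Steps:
W = -187 (W = 7 - 1*194 = 7 - 194 = -187)
a = -7 (a = 1*(-7) = -7)
w(f) = -8 + f**2 + 15*f (w(f) = 9 + ((f**2 + 15*f) - 17) = 9 + (-17 + f**2 + 15*f) = -8 + f**2 + 15*f)
E = -10
I(g) = -17/3 (I(g) = -6 + (-7 - 1*(-10))/9 = -6 + (-7 + 10)/9 = -6 + (1/9)*3 = -6 + 1/3 = -17/3)
W + w(-2)*I(6) = -187 + (-8 + (-2)**2 + 15*(-2))*(-17/3) = -187 + (-8 + 4 - 30)*(-17/3) = -187 - 34*(-17/3) = -187 + 578/3 = 17/3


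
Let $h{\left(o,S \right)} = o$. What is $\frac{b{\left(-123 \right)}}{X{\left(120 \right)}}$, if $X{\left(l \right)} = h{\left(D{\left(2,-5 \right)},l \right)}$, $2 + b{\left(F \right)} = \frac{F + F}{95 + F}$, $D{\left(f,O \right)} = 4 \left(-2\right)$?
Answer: $- \frac{95}{112} \approx -0.84821$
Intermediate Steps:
$D{\left(f,O \right)} = -8$
$b{\left(F \right)} = -2 + \frac{2 F}{95 + F}$ ($b{\left(F \right)} = -2 + \frac{F + F}{95 + F} = -2 + \frac{2 F}{95 + F}$)
$X{\left(l \right)} = -8$
$\frac{b{\left(-123 \right)}}{X{\left(120 \right)}} = \frac{\left(-190\right) \frac{1}{95 - 123}}{-8} = - \frac{190}{-28} \left(- \frac{1}{8}\right) = \left(-190\right) \left(- \frac{1}{28}\right) \left(- \frac{1}{8}\right) = \frac{95}{14} \left(- \frac{1}{8}\right) = - \frac{95}{112}$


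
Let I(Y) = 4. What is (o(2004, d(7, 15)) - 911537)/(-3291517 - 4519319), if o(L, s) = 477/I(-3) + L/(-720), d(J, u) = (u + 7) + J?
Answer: 3417827/29290635 ≈ 0.11669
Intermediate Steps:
d(J, u) = 7 + J + u (d(J, u) = (7 + u) + J = 7 + J + u)
o(L, s) = 477/4 - L/720 (o(L, s) = 477/4 + L/(-720) = 477*(¼) + L*(-1/720) = 477/4 - L/720)
(o(2004, d(7, 15)) - 911537)/(-3291517 - 4519319) = ((477/4 - 1/720*2004) - 911537)/(-3291517 - 4519319) = ((477/4 - 167/60) - 911537)/(-7810836) = (1747/15 - 911537)*(-1/7810836) = -13671308/15*(-1/7810836) = 3417827/29290635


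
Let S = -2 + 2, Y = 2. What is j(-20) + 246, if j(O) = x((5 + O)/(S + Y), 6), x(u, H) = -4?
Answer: 242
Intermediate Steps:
S = 0
j(O) = -4
j(-20) + 246 = -4 + 246 = 242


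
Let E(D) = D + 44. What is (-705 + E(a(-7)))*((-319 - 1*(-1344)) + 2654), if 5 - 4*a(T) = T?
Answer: -2420782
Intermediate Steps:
a(T) = 5/4 - T/4
E(D) = 44 + D
(-705 + E(a(-7)))*((-319 - 1*(-1344)) + 2654) = (-705 + (44 + (5/4 - ¼*(-7))))*((-319 - 1*(-1344)) + 2654) = (-705 + (44 + (5/4 + 7/4)))*((-319 + 1344) + 2654) = (-705 + (44 + 3))*(1025 + 2654) = (-705 + 47)*3679 = -658*3679 = -2420782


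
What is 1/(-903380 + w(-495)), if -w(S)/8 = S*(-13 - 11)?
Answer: -1/998420 ≈ -1.0016e-6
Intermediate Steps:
w(S) = 192*S (w(S) = -8*S*(-13 - 11) = -8*S*(-24) = -(-192)*S = 192*S)
1/(-903380 + w(-495)) = 1/(-903380 + 192*(-495)) = 1/(-903380 - 95040) = 1/(-998420) = -1/998420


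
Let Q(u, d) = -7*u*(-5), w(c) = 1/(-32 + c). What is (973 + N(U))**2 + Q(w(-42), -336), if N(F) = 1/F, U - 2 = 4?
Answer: 1261474447/1332 ≈ 9.4705e+5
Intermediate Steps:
U = 6 (U = 2 + 4 = 6)
Q(u, d) = 35*u
(973 + N(U))**2 + Q(w(-42), -336) = (973 + 1/6)**2 + 35/(-32 - 42) = (973 + 1/6)**2 + 35/(-74) = (5839/6)**2 + 35*(-1/74) = 34093921/36 - 35/74 = 1261474447/1332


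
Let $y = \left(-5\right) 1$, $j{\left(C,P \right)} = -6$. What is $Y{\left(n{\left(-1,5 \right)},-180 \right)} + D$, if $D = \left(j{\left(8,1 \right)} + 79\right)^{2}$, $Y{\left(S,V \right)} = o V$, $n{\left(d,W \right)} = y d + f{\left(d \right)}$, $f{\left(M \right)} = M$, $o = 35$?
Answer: $-971$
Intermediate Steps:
$y = -5$
$n{\left(d,W \right)} = - 4 d$ ($n{\left(d,W \right)} = - 5 d + d = - 4 d$)
$Y{\left(S,V \right)} = 35 V$
$D = 5329$ ($D = \left(-6 + 79\right)^{2} = 73^{2} = 5329$)
$Y{\left(n{\left(-1,5 \right)},-180 \right)} + D = 35 \left(-180\right) + 5329 = -6300 + 5329 = -971$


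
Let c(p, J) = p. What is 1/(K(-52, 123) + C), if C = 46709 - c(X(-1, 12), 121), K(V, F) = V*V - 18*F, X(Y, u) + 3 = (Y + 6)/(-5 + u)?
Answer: 7/330409 ≈ 2.1186e-5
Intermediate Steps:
X(Y, u) = -3 + (6 + Y)/(-5 + u) (X(Y, u) = -3 + (Y + 6)/(-5 + u) = -3 + (6 + Y)/(-5 + u))
K(V, F) = V² - 18*F
C = 326979/7 (C = 46709 - (21 - 1 - 3*12)/(-5 + 12) = 46709 - (21 - 1 - 36)/7 = 46709 - (-16)/7 = 46709 - 1*(-16/7) = 46709 + 16/7 = 326979/7 ≈ 46711.)
1/(K(-52, 123) + C) = 1/(((-52)² - 18*123) + 326979/7) = 1/((2704 - 2214) + 326979/7) = 1/(490 + 326979/7) = 1/(330409/7) = 7/330409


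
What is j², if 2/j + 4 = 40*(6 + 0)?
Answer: 1/13924 ≈ 7.1818e-5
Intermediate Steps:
j = 1/118 (j = 2/(-4 + 40*(6 + 0)) = 2/(-4 + 40*6) = 2/(-4 + 240) = 2/236 = 2*(1/236) = 1/118 ≈ 0.0084746)
j² = (1/118)² = 1/13924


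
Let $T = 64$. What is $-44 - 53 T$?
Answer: $-3436$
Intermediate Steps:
$-44 - 53 T = -44 - 3392 = -3436$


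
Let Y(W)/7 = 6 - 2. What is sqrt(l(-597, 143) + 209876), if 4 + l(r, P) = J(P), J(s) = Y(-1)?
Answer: 10*sqrt(2099) ≈ 458.15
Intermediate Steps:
Y(W) = 28 (Y(W) = 7*(6 - 2) = 7*4 = 28)
J(s) = 28
l(r, P) = 24 (l(r, P) = -4 + 28 = 24)
sqrt(l(-597, 143) + 209876) = sqrt(24 + 209876) = sqrt(209900) = 10*sqrt(2099)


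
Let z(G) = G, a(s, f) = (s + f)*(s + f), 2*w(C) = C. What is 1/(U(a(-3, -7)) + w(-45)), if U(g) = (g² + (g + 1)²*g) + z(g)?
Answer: 2/2060355 ≈ 9.7071e-7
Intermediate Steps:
w(C) = C/2
a(s, f) = (f + s)² (a(s, f) = (f + s)*(f + s) = (f + s)²)
U(g) = g + g² + g*(1 + g)² (U(g) = (g² + (g + 1)²*g) + g = (g² + (1 + g)²*g) + g = (g² + g*(1 + g)²) + g = g + g² + g*(1 + g)²)
1/(U(a(-3, -7)) + w(-45)) = 1/((-7 - 3)²*(1 + (-7 - 3)² + (1 + (-7 - 3)²)²) + (½)*(-45)) = 1/((-10)²*(1 + (-10)² + (1 + (-10)²)²) - 45/2) = 1/(100*(1 + 100 + (1 + 100)²) - 45/2) = 1/(100*(1 + 100 + 101²) - 45/2) = 1/(100*(1 + 100 + 10201) - 45/2) = 1/(100*10302 - 45/2) = 1/(1030200 - 45/2) = 1/(2060355/2) = 2/2060355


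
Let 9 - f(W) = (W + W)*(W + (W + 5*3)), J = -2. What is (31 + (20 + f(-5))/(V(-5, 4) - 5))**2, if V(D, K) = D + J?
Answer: 85849/144 ≈ 596.17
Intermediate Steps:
V(D, K) = -2 + D (V(D, K) = D - 2 = -2 + D)
f(W) = 9 - 2*W*(15 + 2*W) (f(W) = 9 - (W + W)*(W + (W + 5*3)) = 9 - 2*W*(W + (W + 15)) = 9 - 2*W*(W + (15 + W)) = 9 - 2*W*(15 + 2*W))
(31 + (20 + f(-5))/(V(-5, 4) - 5))**2 = (31 + (20 + (9 - 30*(-5) - 4*(-5)**2))/((-2 - 5) - 5))**2 = (31 + (20 + (9 + 150 - 4*25))/(-7 - 5))**2 = (31 + (20 + (9 + 150 - 100))/(-12))**2 = (31 + (20 + 59)*(-1/12))**2 = (31 + 79*(-1/12))**2 = (31 - 79/12)**2 = (293/12)**2 = 85849/144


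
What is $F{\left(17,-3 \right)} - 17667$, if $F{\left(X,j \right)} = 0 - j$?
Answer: $-17664$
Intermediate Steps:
$F{\left(X,j \right)} = - j$
$F{\left(17,-3 \right)} - 17667 = \left(-1\right) \left(-3\right) - 17667 = 3 - 17667 = -17664$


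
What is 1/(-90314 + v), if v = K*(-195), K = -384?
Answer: -1/15434 ≈ -6.4792e-5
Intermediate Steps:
v = 74880 (v = -384*(-195) = 74880)
1/(-90314 + v) = 1/(-90314 + 74880) = 1/(-15434) = -1/15434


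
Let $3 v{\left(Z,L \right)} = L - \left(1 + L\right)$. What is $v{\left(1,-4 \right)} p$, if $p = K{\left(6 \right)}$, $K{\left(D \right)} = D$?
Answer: $-2$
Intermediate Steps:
$p = 6$
$v{\left(Z,L \right)} = - \frac{1}{3}$ ($v{\left(Z,L \right)} = \frac{L - \left(1 + L\right)}{3} = \frac{1}{3} \left(-1\right) = - \frac{1}{3}$)
$v{\left(1,-4 \right)} p = \left(- \frac{1}{3}\right) 6 = -2$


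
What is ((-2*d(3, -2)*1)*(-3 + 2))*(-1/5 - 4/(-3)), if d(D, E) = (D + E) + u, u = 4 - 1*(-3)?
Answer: 272/15 ≈ 18.133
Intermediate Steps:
u = 7 (u = 4 + 3 = 7)
d(D, E) = 7 + D + E (d(D, E) = (D + E) + 7 = 7 + D + E)
((-2*d(3, -2)*1)*(-3 + 2))*(-1/5 - 4/(-3)) = ((-2*(7 + 3 - 2)*1)*(-3 + 2))*(-1/5 - 4/(-3)) = ((-2*8*1)*(-1))*(-1*⅕ - 4*(-⅓)) = (-16*1*(-1))*(-⅕ + 4/3) = -16*(-1)*(17/15) = 16*(17/15) = 272/15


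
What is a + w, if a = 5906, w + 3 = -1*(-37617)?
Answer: 43520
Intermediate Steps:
w = 37614 (w = -3 - 1*(-37617) = -3 + 37617 = 37614)
a + w = 5906 + 37614 = 43520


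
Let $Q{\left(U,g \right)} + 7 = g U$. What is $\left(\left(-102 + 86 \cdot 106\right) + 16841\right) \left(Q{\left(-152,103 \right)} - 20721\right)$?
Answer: $-940708320$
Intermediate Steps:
$Q{\left(U,g \right)} = -7 + U g$ ($Q{\left(U,g \right)} = -7 + g U = -7 + U g$)
$\left(\left(-102 + 86 \cdot 106\right) + 16841\right) \left(Q{\left(-152,103 \right)} - 20721\right) = \left(\left(-102 + 86 \cdot 106\right) + 16841\right) \left(\left(-7 - 15656\right) - 20721\right) = \left(\left(-102 + 9116\right) + 16841\right) \left(\left(-7 - 15656\right) - 20721\right) = \left(9014 + 16841\right) \left(-15663 - 20721\right) = 25855 \left(-36384\right) = -940708320$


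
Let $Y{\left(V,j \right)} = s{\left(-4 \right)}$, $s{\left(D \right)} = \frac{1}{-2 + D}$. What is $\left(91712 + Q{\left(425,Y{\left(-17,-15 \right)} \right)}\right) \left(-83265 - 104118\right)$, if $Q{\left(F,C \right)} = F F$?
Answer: $-51031324071$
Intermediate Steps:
$Y{\left(V,j \right)} = - \frac{1}{6}$ ($Y{\left(V,j \right)} = \frac{1}{-2 - 4} = \frac{1}{-6} = - \frac{1}{6}$)
$Q{\left(F,C \right)} = F^{2}$
$\left(91712 + Q{\left(425,Y{\left(-17,-15 \right)} \right)}\right) \left(-83265 - 104118\right) = \left(91712 + 425^{2}\right) \left(-83265 - 104118\right) = \left(91712 + 180625\right) \left(-187383\right) = 272337 \left(-187383\right) = -51031324071$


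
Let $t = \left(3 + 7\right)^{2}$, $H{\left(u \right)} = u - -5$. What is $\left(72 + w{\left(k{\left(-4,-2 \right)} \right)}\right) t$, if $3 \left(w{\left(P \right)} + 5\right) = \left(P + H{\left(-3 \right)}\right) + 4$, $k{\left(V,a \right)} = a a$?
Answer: $\frac{21100}{3} \approx 7033.3$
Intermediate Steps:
$H{\left(u \right)} = 5 + u$ ($H{\left(u \right)} = u + 5 = 5 + u$)
$k{\left(V,a \right)} = a^{2}$
$w{\left(P \right)} = -3 + \frac{P}{3}$ ($w{\left(P \right)} = -5 + \frac{\left(P + \left(5 - 3\right)\right) + 4}{3} = -5 + \frac{\left(P + 2\right) + 4}{3} = -5 + \frac{\left(2 + P\right) + 4}{3} = -5 + \frac{6 + P}{3} = -5 + \left(2 + \frac{P}{3}\right) = -3 + \frac{P}{3}$)
$t = 100$ ($t = 10^{2} = 100$)
$\left(72 + w{\left(k{\left(-4,-2 \right)} \right)}\right) t = \left(72 - \left(3 - \frac{\left(-2\right)^{2}}{3}\right)\right) 100 = \left(72 + \left(-3 + \frac{1}{3} \cdot 4\right)\right) 100 = \left(72 + \left(-3 + \frac{4}{3}\right)\right) 100 = \left(72 - \frac{5}{3}\right) 100 = \frac{211}{3} \cdot 100 = \frac{21100}{3}$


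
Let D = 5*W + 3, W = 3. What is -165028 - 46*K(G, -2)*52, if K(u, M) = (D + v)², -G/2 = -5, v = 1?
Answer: -1028540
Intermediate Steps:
G = 10 (G = -2*(-5) = 10)
D = 18 (D = 5*3 + 3 = 15 + 3 = 18)
K(u, M) = 361 (K(u, M) = (18 + 1)² = 19² = 361)
-165028 - 46*K(G, -2)*52 = -165028 - 46*361*52 = -165028 - 16606*52 = -165028 - 1*863512 = -165028 - 863512 = -1028540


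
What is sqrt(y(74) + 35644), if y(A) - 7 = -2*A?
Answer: sqrt(35503) ≈ 188.42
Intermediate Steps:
y(A) = 7 - 2*A
sqrt(y(74) + 35644) = sqrt((7 - 2*74) + 35644) = sqrt((7 - 148) + 35644) = sqrt(-141 + 35644) = sqrt(35503)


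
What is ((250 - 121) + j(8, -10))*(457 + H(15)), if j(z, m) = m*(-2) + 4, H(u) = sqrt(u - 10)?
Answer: 69921 + 153*sqrt(5) ≈ 70263.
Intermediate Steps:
H(u) = sqrt(-10 + u)
j(z, m) = 4 - 2*m (j(z, m) = -2*m + 4 = 4 - 2*m)
((250 - 121) + j(8, -10))*(457 + H(15)) = ((250 - 121) + (4 - 2*(-10)))*(457 + sqrt(-10 + 15)) = (129 + (4 + 20))*(457 + sqrt(5)) = (129 + 24)*(457 + sqrt(5)) = 153*(457 + sqrt(5)) = 69921 + 153*sqrt(5)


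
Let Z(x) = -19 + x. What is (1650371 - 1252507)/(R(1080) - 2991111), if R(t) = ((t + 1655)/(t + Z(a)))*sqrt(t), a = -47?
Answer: -11329723968455048/85175994709871777 - 183898708760*sqrt(30)/255527984129615331 ≈ -0.13302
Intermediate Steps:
R(t) = sqrt(t)*(1655 + t)/(-66 + t) (R(t) = ((t + 1655)/(t + (-19 - 47)))*sqrt(t) = ((1655 + t)/(t - 66))*sqrt(t) = ((1655 + t)/(-66 + t))*sqrt(t) = sqrt(t)*(1655 + t)/(-66 + t))
(1650371 - 1252507)/(R(1080) - 2991111) = (1650371 - 1252507)/(sqrt(1080)*(1655 + 1080)/(-66 + 1080) - 2991111) = 397864/((6*sqrt(30))*2735/1014 - 2991111) = 397864/((6*sqrt(30))*(1/1014)*2735 - 2991111) = 397864/(2735*sqrt(30)/169 - 2991111) = 397864/(-2991111 + 2735*sqrt(30)/169)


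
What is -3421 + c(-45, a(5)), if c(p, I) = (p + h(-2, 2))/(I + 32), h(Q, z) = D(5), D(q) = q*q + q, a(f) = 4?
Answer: -41057/12 ≈ -3421.4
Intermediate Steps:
D(q) = q + q**2 (D(q) = q**2 + q = q + q**2)
h(Q, z) = 30 (h(Q, z) = 5*(1 + 5) = 5*6 = 30)
c(p, I) = (30 + p)/(32 + I) (c(p, I) = (p + 30)/(I + 32) = (30 + p)/(32 + I))
-3421 + c(-45, a(5)) = -3421 + (30 - 45)/(32 + 4) = -3421 - 15/36 = -3421 + (1/36)*(-15) = -3421 - 5/12 = -41057/12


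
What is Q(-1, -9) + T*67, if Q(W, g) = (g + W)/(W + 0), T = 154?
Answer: 10328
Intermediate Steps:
Q(W, g) = (W + g)/W
Q(-1, -9) + T*67 = (-1 - 9)/(-1) + 154*67 = -1*(-10) + 10318 = 10 + 10318 = 10328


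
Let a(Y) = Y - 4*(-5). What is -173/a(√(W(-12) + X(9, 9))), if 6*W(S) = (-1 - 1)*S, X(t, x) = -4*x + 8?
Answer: -865/106 + 173*I*√6/212 ≈ -8.1604 + 1.9989*I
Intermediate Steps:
X(t, x) = 8 - 4*x
W(S) = -S/3 (W(S) = ((-1 - 1)*S)/6 = (-2*S)/6 = -S/3)
a(Y) = 20 + Y (a(Y) = Y + 20 = 20 + Y)
-173/a(√(W(-12) + X(9, 9))) = -173/(20 + √(-⅓*(-12) + (8 - 4*9))) = -173/(20 + √(4 + (8 - 36))) = -173/(20 + √(4 - 28)) = -173/(20 + √(-24)) = -173/(20 + 2*I*√6)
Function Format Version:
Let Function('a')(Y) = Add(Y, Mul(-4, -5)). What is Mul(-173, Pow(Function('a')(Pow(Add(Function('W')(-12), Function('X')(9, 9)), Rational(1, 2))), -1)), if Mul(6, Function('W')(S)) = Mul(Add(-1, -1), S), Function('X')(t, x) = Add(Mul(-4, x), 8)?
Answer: Add(Rational(-865, 106), Mul(Rational(173, 212), I, Pow(6, Rational(1, 2)))) ≈ Add(-8.1604, Mul(1.9989, I))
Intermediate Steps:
Function('X')(t, x) = Add(8, Mul(-4, x))
Function('W')(S) = Mul(Rational(-1, 3), S) (Function('W')(S) = Mul(Rational(1, 6), Mul(Add(-1, -1), S)) = Mul(Rational(1, 6), Mul(-2, S)) = Mul(Rational(-1, 3), S))
Function('a')(Y) = Add(20, Y) (Function('a')(Y) = Add(Y, 20) = Add(20, Y))
Mul(-173, Pow(Function('a')(Pow(Add(Function('W')(-12), Function('X')(9, 9)), Rational(1, 2))), -1)) = Mul(-173, Pow(Add(20, Pow(Add(Mul(Rational(-1, 3), -12), Add(8, Mul(-4, 9))), Rational(1, 2))), -1)) = Mul(-173, Pow(Add(20, Pow(Add(4, Add(8, -36)), Rational(1, 2))), -1)) = Mul(-173, Pow(Add(20, Pow(Add(4, -28), Rational(1, 2))), -1)) = Mul(-173, Pow(Add(20, Pow(-24, Rational(1, 2))), -1)) = Mul(-173, Pow(Add(20, Mul(2, I, Pow(6, Rational(1, 2)))), -1))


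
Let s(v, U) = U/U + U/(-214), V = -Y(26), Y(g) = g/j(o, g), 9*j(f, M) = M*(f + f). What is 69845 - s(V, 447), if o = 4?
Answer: 14947063/214 ≈ 69846.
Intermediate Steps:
j(f, M) = 2*M*f/9 (j(f, M) = (M*(f + f))/9 = (M*(2*f))/9 = (2*M*f)/9 = 2*M*f/9)
Y(g) = 9/8 (Y(g) = g/(((2/9)*g*4)) = g/((8*g/9)) = g*(9/(8*g)) = 9/8)
V = -9/8 (V = -1*9/8 = -9/8 ≈ -1.1250)
s(v, U) = 1 - U/214 (s(v, U) = 1 + U*(-1/214) = 1 - U/214)
69845 - s(V, 447) = 69845 - (1 - 1/214*447) = 69845 - (1 - 447/214) = 69845 - 1*(-233/214) = 69845 + 233/214 = 14947063/214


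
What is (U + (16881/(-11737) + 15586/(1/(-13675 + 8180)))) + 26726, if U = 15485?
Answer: -1004720772964/11737 ≈ -8.5603e+7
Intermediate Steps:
(U + (16881/(-11737) + 15586/(1/(-13675 + 8180)))) + 26726 = (15485 + (16881/(-11737) + 15586/(1/(-13675 + 8180)))) + 26726 = (15485 + (16881*(-1/11737) + 15586/(1/(-5495)))) + 26726 = (15485 + (-16881/11737 + 15586/(-1/5495))) + 26726 = (15485 + (-16881/11737 + 15586*(-5495))) + 26726 = (15485 + (-16881/11737 - 85645070)) + 26726 = (15485 - 1005216203471/11737) + 26726 = -1005034456026/11737 + 26726 = -1004720772964/11737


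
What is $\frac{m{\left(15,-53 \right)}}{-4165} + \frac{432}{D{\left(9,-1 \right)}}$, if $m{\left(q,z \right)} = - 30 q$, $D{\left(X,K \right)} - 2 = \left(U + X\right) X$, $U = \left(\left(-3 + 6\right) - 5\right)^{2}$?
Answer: $\frac{3114}{833} \approx 3.7383$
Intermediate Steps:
$U = 4$ ($U = \left(3 - 5\right)^{2} = \left(-2\right)^{2} = 4$)
$D{\left(X,K \right)} = 2 + X \left(4 + X\right)$ ($D{\left(X,K \right)} = 2 + \left(4 + X\right) X = 2 + X \left(4 + X\right)$)
$\frac{m{\left(15,-53 \right)}}{-4165} + \frac{432}{D{\left(9,-1 \right)}} = \frac{\left(-30\right) 15}{-4165} + \frac{432}{2 + 9^{2} + 4 \cdot 9} = \left(-450\right) \left(- \frac{1}{4165}\right) + \frac{432}{2 + 81 + 36} = \frac{90}{833} + \frac{432}{119} = \frac{3114}{833}$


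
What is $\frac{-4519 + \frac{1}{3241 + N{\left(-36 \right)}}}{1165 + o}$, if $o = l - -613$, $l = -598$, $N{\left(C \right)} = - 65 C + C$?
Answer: $- \frac{12528927}{3271550} \approx -3.8297$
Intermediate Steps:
$N{\left(C \right)} = - 64 C$
$o = 15$ ($o = -598 - -613 = -598 + 613 = 15$)
$\frac{-4519 + \frac{1}{3241 + N{\left(-36 \right)}}}{1165 + o} = \frac{-4519 + \frac{1}{3241 - -2304}}{1165 + 15} = \frac{-4519 + \frac{1}{3241 + 2304}}{1180} = \left(-4519 + \frac{1}{5545}\right) \frac{1}{1180} = \left(- \frac{25057854}{5545}\right) \frac{1}{1180} = - \frac{12528927}{3271550}$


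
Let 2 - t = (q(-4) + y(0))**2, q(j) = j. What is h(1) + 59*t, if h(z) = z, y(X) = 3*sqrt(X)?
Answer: -825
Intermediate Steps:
t = -14 (t = 2 - (-4 + 3*sqrt(0))**2 = 2 - (-4 + 3*0)**2 = 2 - (-4 + 0)**2 = 2 - 1*(-4)**2 = 2 - 1*16 = 2 - 16 = -14)
h(1) + 59*t = 1 + 59*(-14) = 1 - 826 = -825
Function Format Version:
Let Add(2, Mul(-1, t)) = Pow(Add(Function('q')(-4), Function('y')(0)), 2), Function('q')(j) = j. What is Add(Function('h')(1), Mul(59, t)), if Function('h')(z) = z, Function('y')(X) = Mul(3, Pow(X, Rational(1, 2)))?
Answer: -825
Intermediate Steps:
t = -14 (t = Add(2, Mul(-1, Pow(Add(-4, Mul(3, Pow(0, Rational(1, 2)))), 2))) = Add(2, Mul(-1, Pow(Add(-4, Mul(3, 0)), 2))) = Add(2, Mul(-1, Pow(Add(-4, 0), 2))) = Add(2, Mul(-1, Pow(-4, 2))) = Add(2, Mul(-1, 16)) = Add(2, -16) = -14)
Add(Function('h')(1), Mul(59, t)) = Add(1, Mul(59, -14)) = Add(1, -826) = -825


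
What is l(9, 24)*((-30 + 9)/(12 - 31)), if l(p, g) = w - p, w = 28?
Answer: 21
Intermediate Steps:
l(p, g) = 28 - p
l(9, 24)*((-30 + 9)/(12 - 31)) = (28 - 1*9)*((-30 + 9)/(12 - 31)) = (28 - 9)*(-21/(-19)) = 19*(-21*(-1/19)) = 19*(21/19) = 21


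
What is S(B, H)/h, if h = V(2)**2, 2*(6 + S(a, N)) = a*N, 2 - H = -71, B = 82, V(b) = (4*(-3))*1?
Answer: 2987/144 ≈ 20.743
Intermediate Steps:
V(b) = -12 (V(b) = -12*1 = -12)
H = 73 (H = 2 - 1*(-71) = 2 + 71 = 73)
S(a, N) = -6 + N*a/2 (S(a, N) = -6 + (a*N)/2 = -6 + (N*a)/2 = -6 + N*a/2)
h = 144 (h = (-12)**2 = 144)
S(B, H)/h = (-6 + (1/2)*73*82)/144 = (-6 + 2993)*(1/144) = 2987*(1/144) = 2987/144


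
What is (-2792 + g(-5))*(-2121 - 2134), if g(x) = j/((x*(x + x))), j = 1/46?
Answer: 237599163/20 ≈ 1.1880e+7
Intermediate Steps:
j = 1/46 ≈ 0.021739
g(x) = 1/(92*x**2) (g(x) = 1/(46*((x*(x + x)))) = 1/(46*((x*(2*x)))) = 1/(46*((2*x**2))) = (1/(2*x**2))/46 = 1/(92*x**2))
(-2792 + g(-5))*(-2121 - 2134) = (-2792 + (1/92)/(-5)**2)*(-2121 - 2134) = (-2792 + (1/92)*(1/25))*(-4255) = (-2792 + 1/2300)*(-4255) = -6421599/2300*(-4255) = 237599163/20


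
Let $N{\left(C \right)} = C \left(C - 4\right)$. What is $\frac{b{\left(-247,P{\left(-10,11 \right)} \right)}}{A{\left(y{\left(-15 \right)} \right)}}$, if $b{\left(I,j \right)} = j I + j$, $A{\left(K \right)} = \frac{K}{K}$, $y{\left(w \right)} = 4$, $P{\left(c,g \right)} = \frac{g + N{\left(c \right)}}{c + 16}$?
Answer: $-6191$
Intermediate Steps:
$N{\left(C \right)} = C \left(-4 + C\right)$
$P{\left(c,g \right)} = \frac{g + c \left(-4 + c\right)}{16 + c}$ ($P{\left(c,g \right)} = \frac{g + c \left(-4 + c\right)}{c + 16} = \frac{g + c \left(-4 + c\right)}{16 + c}$)
$A{\left(K \right)} = 1$
$b{\left(I,j \right)} = j + I j$ ($b{\left(I,j \right)} = I j + j = j + I j$)
$\frac{b{\left(-247,P{\left(-10,11 \right)} \right)}}{A{\left(y{\left(-15 \right)} \right)}} = \frac{\frac{11 - 10 \left(-4 - 10\right)}{16 - 10} \left(1 - 247\right)}{1} = \frac{11 - -140}{6} \left(-246\right) 1 = \frac{11 + 140}{6} \left(-246\right) 1 = \frac{1}{6} \cdot 151 \left(-246\right) 1 = \frac{151}{6} \left(-246\right) 1 = \left(-6191\right) 1 = -6191$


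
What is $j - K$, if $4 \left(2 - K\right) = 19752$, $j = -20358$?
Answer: $-15422$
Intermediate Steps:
$K = -4936$ ($K = 2 - 4938 = -4936$)
$j - K = -20358 - -4936 = -20358 + 4936 = -15422$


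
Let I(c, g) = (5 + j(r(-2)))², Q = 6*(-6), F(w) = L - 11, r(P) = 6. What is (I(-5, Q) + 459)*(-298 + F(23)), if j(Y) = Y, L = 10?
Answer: -173420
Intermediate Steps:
F(w) = -1 (F(w) = 10 - 11 = -1)
Q = -36
I(c, g) = 121 (I(c, g) = (5 + 6)² = 11² = 121)
(I(-5, Q) + 459)*(-298 + F(23)) = (121 + 459)*(-298 - 1) = 580*(-299) = -173420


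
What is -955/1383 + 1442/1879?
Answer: 199841/2598657 ≈ 0.076902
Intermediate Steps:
-955/1383 + 1442/1879 = 199841/2598657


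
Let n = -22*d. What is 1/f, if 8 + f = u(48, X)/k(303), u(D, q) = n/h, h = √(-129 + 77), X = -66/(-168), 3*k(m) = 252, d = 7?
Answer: -14976/119929 - 132*I*√13/119929 ≈ -0.12487 - 0.0039685*I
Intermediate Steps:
k(m) = 84 (k(m) = (⅓)*252 = 84)
X = 11/28 (X = -66*(-1/168) = 11/28 ≈ 0.39286)
n = -154 (n = -22*7 = -154)
h = 2*I*√13 (h = √(-52) = 2*I*√13 ≈ 7.2111*I)
u(D, q) = 77*I*√13/13 (u(D, q) = -154*(-I*√13/26) = -(-77)*I*√13/13 = 77*I*√13/13)
f = -8 + 11*I*√13/156 (f = -8 + (77*I*√13/13)/84 = -8 + (77*I*√13/13)*(1/84) = -8 + 11*I*√13/156 ≈ -8.0 + 0.25424*I)
1/f = 1/(-8 + 11*I*√13/156)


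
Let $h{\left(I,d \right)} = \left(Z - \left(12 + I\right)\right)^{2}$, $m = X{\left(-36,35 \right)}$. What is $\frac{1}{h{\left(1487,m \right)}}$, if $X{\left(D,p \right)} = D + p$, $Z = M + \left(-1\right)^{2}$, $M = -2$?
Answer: $\frac{1}{2250000} \approx 4.4444 \cdot 10^{-7}$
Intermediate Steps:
$Z = -1$ ($Z = -2 + \left(-1\right)^{2} = -2 + 1 = -1$)
$m = -1$ ($m = -36 + 35 = -1$)
$h{\left(I,d \right)} = \left(-13 - I\right)^{2}$ ($h{\left(I,d \right)} = \left(-1 - \left(12 + I\right)\right)^{2} = \left(-13 - I\right)^{2}$)
$\frac{1}{h{\left(1487,m \right)}} = \frac{1}{\left(13 + 1487\right)^{2}} = \frac{1}{1500^{2}} = \frac{1}{2250000}$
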